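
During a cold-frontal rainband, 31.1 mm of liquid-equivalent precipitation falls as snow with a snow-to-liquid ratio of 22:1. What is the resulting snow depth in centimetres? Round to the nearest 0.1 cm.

snow depth ≈ 68.4 cm

Snow depth = liquid × ratio = 31.1 mm × 22 = 684.2 mm = 68.4 cm.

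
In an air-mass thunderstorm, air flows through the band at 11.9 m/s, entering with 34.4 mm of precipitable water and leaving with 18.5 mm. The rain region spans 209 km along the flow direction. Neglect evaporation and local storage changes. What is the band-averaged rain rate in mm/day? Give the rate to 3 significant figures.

R ≈ 78.2 mm/day

Column moisture flux per unit crosswind length is F = V × PW.
Inflow: F_in = 11.9 × 34.4 = 409.36 mm·m/s
Outflow: F_out = 11.9 × 18.5 = 220.15 mm·m/s
Steady-state rate R = (F_in − F_out)/L = (409.36 − 220.15) / 209000 m = 9.053e-04 mm/s.
R = 9.053e-04 × 3600 × 24 = 78.2 mm/day.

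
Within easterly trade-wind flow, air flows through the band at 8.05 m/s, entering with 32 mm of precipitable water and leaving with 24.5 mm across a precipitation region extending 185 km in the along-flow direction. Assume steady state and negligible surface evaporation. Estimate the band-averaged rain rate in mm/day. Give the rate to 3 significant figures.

R ≈ 28.2 mm/day

Column moisture flux per unit crosswind length is F = V × PW.
Inflow: F_in = 8.05 × 32 = 257.6 mm·m/s
Outflow: F_out = 8.05 × 24.5 = 197.225 mm·m/s
Steady-state rate R = (F_in − F_out)/L = (257.6 − 197.225) / 185000 m = 3.264e-04 mm/s.
R = 3.264e-04 × 3600 × 24 = 28.2 mm/day.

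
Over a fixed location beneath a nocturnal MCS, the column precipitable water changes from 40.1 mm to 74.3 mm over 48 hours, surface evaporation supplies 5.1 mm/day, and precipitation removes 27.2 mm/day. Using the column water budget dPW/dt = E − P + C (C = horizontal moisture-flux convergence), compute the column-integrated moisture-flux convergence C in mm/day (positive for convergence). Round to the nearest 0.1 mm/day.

dPW/dt = (74.3 − 40.1) mm / (48/24 day) = +17.100 mm/day.
C = dPW/dt − E + P = (+17.100) − 5.1 + 27.2 = 39.2 mm/day.

C ≈ 39.2 mm/day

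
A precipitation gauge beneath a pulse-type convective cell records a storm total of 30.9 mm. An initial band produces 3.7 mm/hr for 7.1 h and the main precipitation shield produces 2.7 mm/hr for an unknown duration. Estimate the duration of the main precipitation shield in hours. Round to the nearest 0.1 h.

Known phases: 3.7 × 7.1 = 26.27 mm.
Remaining depth = 30.9 − 26.27 = 4.63 mm.
Duration = 4.63 / 2.7 = 1.7 h.

duration ≈ 1.7 h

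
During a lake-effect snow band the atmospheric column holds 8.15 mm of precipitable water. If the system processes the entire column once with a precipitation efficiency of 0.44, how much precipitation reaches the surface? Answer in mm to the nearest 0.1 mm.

Precipitation = ε × PW = 0.44 × 8.15 = 3.6 mm.

precipitation ≈ 3.6 mm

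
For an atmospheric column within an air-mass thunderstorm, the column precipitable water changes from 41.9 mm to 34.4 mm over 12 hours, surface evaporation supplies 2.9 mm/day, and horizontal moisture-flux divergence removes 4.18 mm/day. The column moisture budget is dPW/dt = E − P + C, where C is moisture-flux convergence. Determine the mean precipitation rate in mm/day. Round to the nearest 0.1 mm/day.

P ≈ 13.7 mm/day

dPW/dt = (34.4 − 41.9) mm / (12/24 day) = -15.000 mm/day.
P = E + C − dPW/dt = 2.9 + (-4.18) − (-15.000) = 13.7 mm/day.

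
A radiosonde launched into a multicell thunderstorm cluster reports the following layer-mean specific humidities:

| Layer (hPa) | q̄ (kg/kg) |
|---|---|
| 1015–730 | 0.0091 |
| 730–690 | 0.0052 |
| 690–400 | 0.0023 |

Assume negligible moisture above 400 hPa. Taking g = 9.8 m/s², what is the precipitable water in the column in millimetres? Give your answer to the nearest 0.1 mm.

PW ≈ 35.4 mm

Precipitable water is the column-integrated vapour mass per unit area: PW = (1/g) Σ q̄ Δp, with q in kg/kg and Δp in Pa (1 kg/m² of water = 1 mm).
Layer 1015–730 hPa: Δp = 285 hPa = 28500 Pa, q̄ = 0.0091 kg/kg → 0.0091 × 28500 / 9.8 = 26.46 mm
Layer 730–690 hPa: Δp = 40 hPa = 4000 Pa, q̄ = 0.0052 kg/kg → 0.0052 × 4000 / 9.8 = 2.12 mm
Layer 690–400 hPa: Δp = 290 hPa = 29000 Pa, q̄ = 0.0023 kg/kg → 0.0023 × 29000 / 9.8 = 6.81 mm
PW = 26.46 + 2.12 + 6.81 = 35.39 ≈ 35.4 mm.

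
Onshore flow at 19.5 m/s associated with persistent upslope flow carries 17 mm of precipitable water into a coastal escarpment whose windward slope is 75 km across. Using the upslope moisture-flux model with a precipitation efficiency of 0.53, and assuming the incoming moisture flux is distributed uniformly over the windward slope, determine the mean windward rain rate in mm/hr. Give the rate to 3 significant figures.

Incoming column moisture flux per unit ridge length: F = V × PW = 19.5 × 17 = 331.5 mm·m/s.
Spread over the 75 km slope with efficiency ε = 0.53: R = ε·F/W = 0.53 × 331.5 / 75000 m = 2.343e-03 mm/s.
R = 2.343e-03 × 3600 = 8.43 mm/hr.

R ≈ 8.43 mm/hr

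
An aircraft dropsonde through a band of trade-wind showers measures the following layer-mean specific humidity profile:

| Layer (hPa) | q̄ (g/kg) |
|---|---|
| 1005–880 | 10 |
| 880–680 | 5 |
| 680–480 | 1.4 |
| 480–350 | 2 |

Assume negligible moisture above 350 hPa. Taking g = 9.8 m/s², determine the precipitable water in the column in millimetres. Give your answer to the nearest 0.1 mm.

Precipitable water is the column-integrated vapour mass per unit area: PW = (1/g) Σ q̄ Δp, with q in kg/kg and Δp in Pa (1 kg/m² of water = 1 mm).
Layer 1005–880 hPa: Δp = 125 hPa = 12500 Pa, q̄ = 0.01 kg/kg → 0.01 × 12500 / 9.8 = 12.76 mm
Layer 880–680 hPa: Δp = 200 hPa = 20000 Pa, q̄ = 0.005 kg/kg → 0.005 × 20000 / 9.8 = 10.20 mm
Layer 680–480 hPa: Δp = 200 hPa = 20000 Pa, q̄ = 0.0014 kg/kg → 0.0014 × 20000 / 9.8 = 2.86 mm
Layer 480–350 hPa: Δp = 130 hPa = 13000 Pa, q̄ = 0.002 kg/kg → 0.002 × 13000 / 9.8 = 2.65 mm
PW = 12.76 + 10.20 + 2.86 + 2.65 = 28.47 ≈ 28.5 mm.

PW ≈ 28.5 mm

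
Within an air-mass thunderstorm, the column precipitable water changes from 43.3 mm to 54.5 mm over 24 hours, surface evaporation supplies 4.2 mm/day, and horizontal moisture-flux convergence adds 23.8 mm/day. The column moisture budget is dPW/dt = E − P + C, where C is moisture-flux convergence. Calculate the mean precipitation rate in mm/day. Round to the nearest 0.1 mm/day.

P ≈ 16.8 mm/day

dPW/dt = (54.5 − 43.3) mm / (24/24 day) = +11.200 mm/day.
P = E + C − dPW/dt = 4.2 + (23.8) − (+11.200) = 16.8 mm/day.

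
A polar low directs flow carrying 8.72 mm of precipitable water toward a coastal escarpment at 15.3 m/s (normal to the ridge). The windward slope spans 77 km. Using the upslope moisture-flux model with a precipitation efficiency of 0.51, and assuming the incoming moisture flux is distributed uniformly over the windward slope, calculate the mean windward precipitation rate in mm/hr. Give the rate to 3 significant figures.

Incoming column moisture flux per unit ridge length: F = V × PW = 15.3 × 8.72 = 133.416 mm·m/s.
Spread over the 77 km slope with efficiency ε = 0.51: R = ε·F/W = 0.51 × 133.416 / 77000 m = 8.837e-04 mm/s.
R = 8.837e-04 × 3600 = 3.18 mm/hr.

R ≈ 3.18 mm/hr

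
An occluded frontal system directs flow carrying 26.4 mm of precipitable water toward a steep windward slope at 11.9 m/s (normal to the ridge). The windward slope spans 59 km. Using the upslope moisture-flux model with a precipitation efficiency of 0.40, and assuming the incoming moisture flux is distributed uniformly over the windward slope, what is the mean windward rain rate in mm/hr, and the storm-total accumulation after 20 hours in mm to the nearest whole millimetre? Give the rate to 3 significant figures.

Incoming column moisture flux per unit ridge length: F = V × PW = 11.9 × 26.4 = 314.16 mm·m/s.
Spread over the 59 km slope with efficiency ε = 0.40: R = ε·F/W = 0.40 × 314.16 / 59000 m = 2.130e-03 mm/s.
R = 2.130e-03 × 3600 = 7.67 mm/hr.
Over 20 h: total = 7.67 × 20 = 153.4 ≈ 153 mm.

R ≈ 7.67 mm/hr; total ≈ 153 mm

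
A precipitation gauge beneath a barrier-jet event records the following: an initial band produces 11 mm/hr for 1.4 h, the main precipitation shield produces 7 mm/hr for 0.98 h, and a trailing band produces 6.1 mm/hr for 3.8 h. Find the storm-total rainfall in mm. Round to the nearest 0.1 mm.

Total = Σ Rᵢ Δtᵢ = 11 × 1.4 + 7 × 0.98 + 6.1 × 3.8
      = 15.4 + 6.86 + 23.18 = 45.4 mm.

total ≈ 45.4 mm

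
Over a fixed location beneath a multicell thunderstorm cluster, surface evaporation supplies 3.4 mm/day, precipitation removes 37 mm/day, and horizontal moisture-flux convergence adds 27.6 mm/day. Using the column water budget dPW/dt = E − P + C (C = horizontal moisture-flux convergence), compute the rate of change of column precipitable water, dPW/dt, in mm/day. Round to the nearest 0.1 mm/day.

dPW/dt ≈ -6.0 mm/day

dPW/dt = E − P + C = 3.4 − 37 + (27.6) = -6.0 mm/day.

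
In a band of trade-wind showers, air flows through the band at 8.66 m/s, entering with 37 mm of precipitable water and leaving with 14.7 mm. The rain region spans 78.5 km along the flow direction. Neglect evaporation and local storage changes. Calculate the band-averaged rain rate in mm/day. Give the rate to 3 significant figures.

Column moisture flux per unit crosswind length is F = V × PW.
Inflow: F_in = 8.66 × 37 = 320.42 mm·m/s
Outflow: F_out = 8.66 × 14.7 = 127.302 mm·m/s
Steady-state rate R = (F_in − F_out)/L = (320.42 − 127.302) / 78500 m = 2.460e-03 mm/s.
R = 2.460e-03 × 3600 × 24 = 213 mm/day.

R ≈ 213 mm/day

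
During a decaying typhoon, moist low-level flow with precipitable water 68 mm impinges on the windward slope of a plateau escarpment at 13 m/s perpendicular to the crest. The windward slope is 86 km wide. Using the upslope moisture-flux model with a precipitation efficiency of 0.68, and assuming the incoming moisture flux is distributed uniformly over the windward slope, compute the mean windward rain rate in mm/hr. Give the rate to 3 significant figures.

R ≈ 25.2 mm/hr

Incoming column moisture flux per unit ridge length: F = V × PW = 13 × 68 = 884 mm·m/s.
Spread over the 86 km slope with efficiency ε = 0.68: R = ε·F/W = 0.68 × 884 / 86000 m = 6.990e-03 mm/s.
R = 6.990e-03 × 3600 = 25.2 mm/hr.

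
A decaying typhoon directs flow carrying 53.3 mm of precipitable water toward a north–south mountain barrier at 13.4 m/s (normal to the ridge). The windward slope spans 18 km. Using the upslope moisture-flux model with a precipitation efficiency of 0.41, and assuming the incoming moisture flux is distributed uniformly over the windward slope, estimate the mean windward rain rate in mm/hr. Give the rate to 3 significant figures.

Incoming column moisture flux per unit ridge length: F = V × PW = 13.4 × 53.3 = 714.22 mm·m/s.
Spread over the 18 km slope with efficiency ε = 0.41: R = ε·F/W = 0.41 × 714.22 / 18000 m = 1.627e-02 mm/s.
R = 1.627e-02 × 3600 = 58.6 mm/hr.

R ≈ 58.6 mm/hr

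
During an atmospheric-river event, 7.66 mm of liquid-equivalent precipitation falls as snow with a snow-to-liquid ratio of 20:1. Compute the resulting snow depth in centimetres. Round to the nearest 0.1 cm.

Snow depth = liquid × ratio = 7.66 mm × 20 = 153.2 mm = 15.3 cm.

snow depth ≈ 15.3 cm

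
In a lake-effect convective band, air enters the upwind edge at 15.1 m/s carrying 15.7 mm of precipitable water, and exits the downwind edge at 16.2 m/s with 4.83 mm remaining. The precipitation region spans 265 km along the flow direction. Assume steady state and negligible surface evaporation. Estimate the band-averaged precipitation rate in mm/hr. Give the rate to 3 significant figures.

R ≈ 2.16 mm/hr

Column moisture flux per unit crosswind length is F = V × PW.
Inflow: F_in = 15.1 × 15.7 = 237.07 mm·m/s
Outflow: F_out = 16.2 × 4.83 = 78.246 mm·m/s
Steady-state rate R = (F_in − F_out)/L = (237.07 − 78.246) / 265000 m = 5.993e-04 mm/s.
R = 5.993e-04 × 3600 = 2.16 mm/hr.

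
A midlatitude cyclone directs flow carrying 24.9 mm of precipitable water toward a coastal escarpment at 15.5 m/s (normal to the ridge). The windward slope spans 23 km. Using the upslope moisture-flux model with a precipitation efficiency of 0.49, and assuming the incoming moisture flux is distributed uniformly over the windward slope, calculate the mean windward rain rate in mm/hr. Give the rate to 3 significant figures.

R ≈ 29.6 mm/hr

Incoming column moisture flux per unit ridge length: F = V × PW = 15.5 × 24.9 = 385.95 mm·m/s.
Spread over the 23 km slope with efficiency ε = 0.49: R = ε·F/W = 0.49 × 385.95 / 23000 m = 8.222e-03 mm/s.
R = 8.222e-03 × 3600 = 29.6 mm/hr.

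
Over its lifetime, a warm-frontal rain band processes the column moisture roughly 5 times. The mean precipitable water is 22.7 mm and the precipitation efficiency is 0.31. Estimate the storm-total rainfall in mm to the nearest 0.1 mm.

Each cycle deposits ε × PW = 0.31 × 22.7 = 7.037 mm.
Over 5 cycles: 5 × 7.037 = 35.2 mm.

rainfall ≈ 35.2 mm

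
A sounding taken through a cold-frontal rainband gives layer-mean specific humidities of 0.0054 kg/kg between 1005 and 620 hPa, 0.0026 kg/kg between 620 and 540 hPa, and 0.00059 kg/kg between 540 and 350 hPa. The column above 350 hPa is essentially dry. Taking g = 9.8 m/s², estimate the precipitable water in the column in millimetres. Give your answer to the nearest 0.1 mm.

Precipitable water is the column-integrated vapour mass per unit area: PW = (1/g) Σ q̄ Δp, with q in kg/kg and Δp in Pa (1 kg/m² of water = 1 mm).
Layer 1005–620 hPa: Δp = 385 hPa = 38500 Pa, q̄ = 0.0054 kg/kg → 0.0054 × 38500 / 9.8 = 21.21 mm
Layer 620–540 hPa: Δp = 80 hPa = 8000 Pa, q̄ = 0.0026 kg/kg → 0.0026 × 8000 / 9.8 = 2.12 mm
Layer 540–350 hPa: Δp = 190 hPa = 19000 Pa, q̄ = 0.00059 kg/kg → 0.00059 × 19000 / 9.8 = 1.14 mm
PW = 21.21 + 2.12 + 1.14 = 24.47 ≈ 24.5 mm.

PW ≈ 24.5 mm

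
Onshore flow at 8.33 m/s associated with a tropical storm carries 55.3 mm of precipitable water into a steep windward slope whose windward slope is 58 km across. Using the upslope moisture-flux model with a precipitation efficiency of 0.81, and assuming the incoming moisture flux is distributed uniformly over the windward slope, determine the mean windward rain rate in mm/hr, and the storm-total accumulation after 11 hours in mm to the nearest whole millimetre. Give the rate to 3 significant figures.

Incoming column moisture flux per unit ridge length: F = V × PW = 8.33 × 55.3 = 460.649 mm·m/s.
Spread over the 58 km slope with efficiency ε = 0.81: R = ε·F/W = 0.81 × 460.649 / 58000 m = 6.433e-03 mm/s.
R = 6.433e-03 × 3600 = 23.2 mm/hr.
Over 11 h: total = 23.2 × 11 = 255.2 ≈ 255 mm.

R ≈ 23.2 mm/hr; total ≈ 255 mm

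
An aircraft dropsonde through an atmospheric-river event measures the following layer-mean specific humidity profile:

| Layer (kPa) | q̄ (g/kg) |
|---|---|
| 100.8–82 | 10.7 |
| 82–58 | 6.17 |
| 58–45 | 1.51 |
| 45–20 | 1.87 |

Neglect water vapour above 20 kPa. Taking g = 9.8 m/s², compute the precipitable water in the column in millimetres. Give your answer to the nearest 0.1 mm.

PW ≈ 42.4 mm

Precipitable water is the column-integrated vapour mass per unit area: PW = (1/g) Σ q̄ Δp, with q in kg/kg and Δp in Pa (1 kg/m² of water = 1 mm).
Layer 100.8–82 kPa: Δp = 188 hPa = 18800 Pa, q̄ = 0.0107 kg/kg → 0.0107 × 18800 / 9.8 = 20.53 mm
Layer 82–58 kPa: Δp = 240 hPa = 24000 Pa, q̄ = 0.00617 kg/kg → 0.00617 × 24000 / 9.8 = 15.11 mm
Layer 58–45 kPa: Δp = 130 hPa = 13000 Pa, q̄ = 0.00151 kg/kg → 0.00151 × 13000 / 9.8 = 2.00 mm
Layer 45–20 kPa: Δp = 250 hPa = 25000 Pa, q̄ = 0.00187 kg/kg → 0.00187 × 25000 / 9.8 = 4.77 mm
PW = 20.53 + 15.11 + 2.00 + 4.77 = 42.41 ≈ 42.4 mm.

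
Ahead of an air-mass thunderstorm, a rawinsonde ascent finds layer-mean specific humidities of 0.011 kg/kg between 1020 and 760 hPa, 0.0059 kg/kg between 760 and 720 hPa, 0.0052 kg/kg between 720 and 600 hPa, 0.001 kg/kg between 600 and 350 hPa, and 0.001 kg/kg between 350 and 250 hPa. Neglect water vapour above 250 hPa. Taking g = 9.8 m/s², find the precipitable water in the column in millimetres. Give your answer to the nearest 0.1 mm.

Precipitable water is the column-integrated vapour mass per unit area: PW = (1/g) Σ q̄ Δp, with q in kg/kg and Δp in Pa (1 kg/m² of water = 1 mm).
Layer 1020–760 hPa: Δp = 260 hPa = 26000 Pa, q̄ = 0.011 kg/kg → 0.011 × 26000 / 9.8 = 29.18 mm
Layer 760–720 hPa: Δp = 40 hPa = 4000 Pa, q̄ = 0.0059 kg/kg → 0.0059 × 4000 / 9.8 = 2.41 mm
Layer 720–600 hPa: Δp = 120 hPa = 12000 Pa, q̄ = 0.0052 kg/kg → 0.0052 × 12000 / 9.8 = 6.37 mm
Layer 600–350 hPa: Δp = 250 hPa = 25000 Pa, q̄ = 0.001 kg/kg → 0.001 × 25000 / 9.8 = 2.55 mm
Layer 350–250 hPa: Δp = 100 hPa = 10000 Pa, q̄ = 0.001 kg/kg → 0.001 × 10000 / 9.8 = 1.02 mm
PW = 29.18 + 2.41 + 6.37 + 2.55 + 1.02 = 41.53 ≈ 41.5 mm.

PW ≈ 41.5 mm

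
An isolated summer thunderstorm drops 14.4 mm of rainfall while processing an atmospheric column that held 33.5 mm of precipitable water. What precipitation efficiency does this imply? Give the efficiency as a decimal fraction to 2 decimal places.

ε = rainfall / PW = 14.4 / 33.5 = 0.43.

ε ≈ 0.43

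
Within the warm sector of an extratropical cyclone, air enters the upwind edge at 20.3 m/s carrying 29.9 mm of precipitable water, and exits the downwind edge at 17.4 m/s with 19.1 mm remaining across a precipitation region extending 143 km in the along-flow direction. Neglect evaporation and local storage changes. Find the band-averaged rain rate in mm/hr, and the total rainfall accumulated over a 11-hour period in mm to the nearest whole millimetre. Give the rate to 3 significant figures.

Column moisture flux per unit crosswind length is F = V × PW.
Inflow: F_in = 20.3 × 29.9 = 606.97 mm·m/s
Outflow: F_out = 17.4 × 19.1 = 332.34 mm·m/s
Steady-state rate R = (F_in − F_out)/L = (606.97 − 332.34) / 143000 m = 1.920e-03 mm/s.
R = 1.920e-03 × 3600 = 6.91 mm/hr.
Over 11 h: total = 6.91 × 11 = 76.01 ≈ 76 mm.

R ≈ 6.91 mm/hr; total ≈ 76 mm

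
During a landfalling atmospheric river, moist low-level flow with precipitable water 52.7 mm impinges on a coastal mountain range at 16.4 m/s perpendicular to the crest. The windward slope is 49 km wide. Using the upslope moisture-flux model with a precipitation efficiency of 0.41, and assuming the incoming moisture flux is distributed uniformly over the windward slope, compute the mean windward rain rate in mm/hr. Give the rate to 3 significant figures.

Incoming column moisture flux per unit ridge length: F = V × PW = 16.4 × 52.7 = 864.28 mm·m/s.
Spread over the 49 km slope with efficiency ε = 0.41: R = ε·F/W = 0.41 × 864.28 / 49000 m = 7.232e-03 mm/s.
R = 7.232e-03 × 3600 = 26.0 mm/hr.

R ≈ 26.0 mm/hr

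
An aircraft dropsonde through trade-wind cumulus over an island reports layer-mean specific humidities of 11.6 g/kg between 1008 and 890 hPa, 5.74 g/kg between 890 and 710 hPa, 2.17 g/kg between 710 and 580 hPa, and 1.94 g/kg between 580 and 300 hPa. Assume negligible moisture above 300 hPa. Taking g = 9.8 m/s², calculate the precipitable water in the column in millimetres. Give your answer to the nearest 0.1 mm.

PW ≈ 32.9 mm

Precipitable water is the column-integrated vapour mass per unit area: PW = (1/g) Σ q̄ Δp, with q in kg/kg and Δp in Pa (1 kg/m² of water = 1 mm).
Layer 1008–890 hPa: Δp = 118 hPa = 11800 Pa, q̄ = 0.0116 kg/kg → 0.0116 × 11800 / 9.8 = 13.97 mm
Layer 890–710 hPa: Δp = 180 hPa = 18000 Pa, q̄ = 0.00574 kg/kg → 0.00574 × 18000 / 9.8 = 10.54 mm
Layer 710–580 hPa: Δp = 130 hPa = 13000 Pa, q̄ = 0.00217 kg/kg → 0.00217 × 13000 / 9.8 = 2.88 mm
Layer 580–300 hPa: Δp = 280 hPa = 28000 Pa, q̄ = 0.00194 kg/kg → 0.00194 × 28000 / 9.8 = 5.54 mm
PW = 13.97 + 10.54 + 2.88 + 5.54 = 32.93 ≈ 32.9 mm.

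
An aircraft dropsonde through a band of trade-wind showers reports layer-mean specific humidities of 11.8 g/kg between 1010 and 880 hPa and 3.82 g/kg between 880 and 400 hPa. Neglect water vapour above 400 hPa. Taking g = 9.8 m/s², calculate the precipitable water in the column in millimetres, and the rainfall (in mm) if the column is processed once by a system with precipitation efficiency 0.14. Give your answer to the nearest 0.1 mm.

PW ≈ 34.4 mm; rainfall ≈ 4.8 mm

Precipitable water is the column-integrated vapour mass per unit area: PW = (1/g) Σ q̄ Δp, with q in kg/kg and Δp in Pa (1 kg/m² of water = 1 mm).
Layer 1010–880 hPa: Δp = 130 hPa = 13000 Pa, q̄ = 0.0118 kg/kg → 0.0118 × 13000 / 9.8 = 15.65 mm
Layer 880–400 hPa: Δp = 480 hPa = 48000 Pa, q̄ = 0.00382 kg/kg → 0.00382 × 48000 / 9.8 = 18.71 mm
PW = 15.65 + 18.71 = 34.36 ≈ 34.4 mm.
Rainfall = ε × PW = 0.14 × 34.4 = 4.8 mm.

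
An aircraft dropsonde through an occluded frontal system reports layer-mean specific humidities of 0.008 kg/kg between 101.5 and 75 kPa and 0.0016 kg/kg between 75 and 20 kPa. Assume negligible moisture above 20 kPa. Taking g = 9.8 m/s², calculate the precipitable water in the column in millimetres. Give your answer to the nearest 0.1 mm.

Precipitable water is the column-integrated vapour mass per unit area: PW = (1/g) Σ q̄ Δp, with q in kg/kg and Δp in Pa (1 kg/m² of water = 1 mm).
Layer 101.5–75 kPa: Δp = 265 hPa = 26500 Pa, q̄ = 0.008 kg/kg → 0.008 × 26500 / 9.8 = 21.63 mm
Layer 75–20 kPa: Δp = 550 hPa = 55000 Pa, q̄ = 0.0016 kg/kg → 0.0016 × 55000 / 9.8 = 8.98 mm
PW = 21.63 + 8.98 = 30.61 ≈ 30.6 mm.

PW ≈ 30.6 mm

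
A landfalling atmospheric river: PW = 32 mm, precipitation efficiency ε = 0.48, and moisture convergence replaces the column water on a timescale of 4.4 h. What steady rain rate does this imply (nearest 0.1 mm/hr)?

Each overturning extracts ε × PW = 0.48 × 32 = 15.36 mm.
Rate = ε·PW / τ = 15.36 / 4.4 h = 3.5 mm/hr.

R ≈ 3.5 mm/hr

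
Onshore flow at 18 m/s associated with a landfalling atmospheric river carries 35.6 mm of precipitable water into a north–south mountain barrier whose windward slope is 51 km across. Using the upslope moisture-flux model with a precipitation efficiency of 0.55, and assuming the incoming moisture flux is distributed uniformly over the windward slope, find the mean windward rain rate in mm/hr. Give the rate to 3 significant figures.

Incoming column moisture flux per unit ridge length: F = V × PW = 18 × 35.6 = 640.8 mm·m/s.
Spread over the 51 km slope with efficiency ε = 0.55: R = ε·F/W = 0.55 × 640.8 / 51000 m = 6.911e-03 mm/s.
R = 6.911e-03 × 3600 = 24.9 mm/hr.

R ≈ 24.9 mm/hr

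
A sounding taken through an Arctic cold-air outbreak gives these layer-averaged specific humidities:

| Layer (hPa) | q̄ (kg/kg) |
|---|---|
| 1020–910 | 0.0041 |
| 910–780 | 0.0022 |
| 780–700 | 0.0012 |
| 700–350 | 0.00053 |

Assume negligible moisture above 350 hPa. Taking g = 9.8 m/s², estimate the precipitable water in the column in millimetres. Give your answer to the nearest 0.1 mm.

PW ≈ 10.4 mm

Precipitable water is the column-integrated vapour mass per unit area: PW = (1/g) Σ q̄ Δp, with q in kg/kg and Δp in Pa (1 kg/m² of water = 1 mm).
Layer 1020–910 hPa: Δp = 110 hPa = 11000 Pa, q̄ = 0.0041 kg/kg → 0.0041 × 11000 / 9.8 = 4.60 mm
Layer 910–780 hPa: Δp = 130 hPa = 13000 Pa, q̄ = 0.0022 kg/kg → 0.0022 × 13000 / 9.8 = 2.92 mm
Layer 780–700 hPa: Δp = 80 hPa = 8000 Pa, q̄ = 0.0012 kg/kg → 0.0012 × 8000 / 9.8 = 0.98 mm
Layer 700–350 hPa: Δp = 350 hPa = 35000 Pa, q̄ = 0.00053 kg/kg → 0.00053 × 35000 / 9.8 = 1.89 mm
PW = 4.60 + 2.92 + 0.98 + 1.89 = 10.39 ≈ 10.4 mm.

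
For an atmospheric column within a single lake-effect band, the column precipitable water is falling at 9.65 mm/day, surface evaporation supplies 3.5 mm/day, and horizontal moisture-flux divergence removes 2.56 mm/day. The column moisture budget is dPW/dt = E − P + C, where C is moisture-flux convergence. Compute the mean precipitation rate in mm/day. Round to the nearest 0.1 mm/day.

P ≈ 10.6 mm/day

dPW/dt = -9.65 mm/day.
P = E + C − dPW/dt = 3.5 + (-2.56) − (-9.65) = 10.6 mm/day.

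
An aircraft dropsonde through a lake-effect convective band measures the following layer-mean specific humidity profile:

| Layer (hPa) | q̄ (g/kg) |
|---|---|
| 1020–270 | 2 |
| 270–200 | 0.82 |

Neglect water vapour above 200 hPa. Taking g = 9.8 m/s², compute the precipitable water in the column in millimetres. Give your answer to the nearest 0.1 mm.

PW ≈ 15.9 mm

Precipitable water is the column-integrated vapour mass per unit area: PW = (1/g) Σ q̄ Δp, with q in kg/kg and Δp in Pa (1 kg/m² of water = 1 mm).
Layer 1020–270 hPa: Δp = 750 hPa = 75000 Pa, q̄ = 0.002 kg/kg → 0.002 × 75000 / 9.8 = 15.31 mm
Layer 270–200 hPa: Δp = 70 hPa = 7000 Pa, q̄ = 0.00082 kg/kg → 0.00082 × 7000 / 9.8 = 0.59 mm
PW = 15.31 + 0.59 = 15.90 ≈ 15.9 mm.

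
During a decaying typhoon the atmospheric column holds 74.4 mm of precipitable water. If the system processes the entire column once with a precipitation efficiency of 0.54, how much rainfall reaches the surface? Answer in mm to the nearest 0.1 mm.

rainfall ≈ 40.2 mm

Rainfall = ε × PW = 0.54 × 74.4 = 40.2 mm.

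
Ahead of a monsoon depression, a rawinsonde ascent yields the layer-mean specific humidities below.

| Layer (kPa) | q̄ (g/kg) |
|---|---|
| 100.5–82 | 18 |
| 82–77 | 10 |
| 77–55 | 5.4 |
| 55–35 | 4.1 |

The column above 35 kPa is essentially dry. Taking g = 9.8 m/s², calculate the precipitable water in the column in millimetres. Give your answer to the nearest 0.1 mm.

PW ≈ 59.6 mm

Precipitable water is the column-integrated vapour mass per unit area: PW = (1/g) Σ q̄ Δp, with q in kg/kg and Δp in Pa (1 kg/m² of water = 1 mm).
Layer 100.5–82 kPa: Δp = 185 hPa = 18500 Pa, q̄ = 0.018 kg/kg → 0.018 × 18500 / 9.8 = 33.98 mm
Layer 82–77 kPa: Δp = 50 hPa = 5000 Pa, q̄ = 0.01 kg/kg → 0.01 × 5000 / 9.8 = 5.10 mm
Layer 77–55 kPa: Δp = 220 hPa = 22000 Pa, q̄ = 0.0054 kg/kg → 0.0054 × 22000 / 9.8 = 12.12 mm
Layer 55–35 kPa: Δp = 200 hPa = 20000 Pa, q̄ = 0.0041 kg/kg → 0.0041 × 20000 / 9.8 = 8.37 mm
PW = 33.98 + 5.10 + 12.12 + 8.37 = 59.57 ≈ 59.6 mm.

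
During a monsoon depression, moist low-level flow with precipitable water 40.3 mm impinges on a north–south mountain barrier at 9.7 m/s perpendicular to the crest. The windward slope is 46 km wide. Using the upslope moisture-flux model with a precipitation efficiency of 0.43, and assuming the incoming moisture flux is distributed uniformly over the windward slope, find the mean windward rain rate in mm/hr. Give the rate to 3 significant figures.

R ≈ 13.2 mm/hr

Incoming column moisture flux per unit ridge length: F = V × PW = 9.7 × 40.3 = 390.91 mm·m/s.
Spread over the 46 km slope with efficiency ε = 0.43: R = ε·F/W = 0.43 × 390.91 / 46000 m = 3.654e-03 mm/s.
R = 3.654e-03 × 3600 = 13.2 mm/hr.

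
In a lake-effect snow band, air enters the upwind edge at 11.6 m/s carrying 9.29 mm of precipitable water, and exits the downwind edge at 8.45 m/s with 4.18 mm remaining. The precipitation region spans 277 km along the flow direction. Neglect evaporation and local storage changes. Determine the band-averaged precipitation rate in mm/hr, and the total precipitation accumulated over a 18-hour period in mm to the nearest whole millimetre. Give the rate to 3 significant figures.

Column moisture flux per unit crosswind length is F = V × PW.
Inflow: F_in = 11.6 × 9.29 = 107.764 mm·m/s
Outflow: F_out = 8.45 × 4.18 = 35.321 mm·m/s
Steady-state rate R = (F_in − F_out)/L = (107.764 − 35.321) / 277000 m = 2.615e-04 mm/s.
R = 2.615e-04 × 3600 = 0.941 mm/hr.
Over 18 h: total = 0.941 × 18 = 16.938 ≈ 17 mm.

R ≈ 0.941 mm/hr; total ≈ 17 mm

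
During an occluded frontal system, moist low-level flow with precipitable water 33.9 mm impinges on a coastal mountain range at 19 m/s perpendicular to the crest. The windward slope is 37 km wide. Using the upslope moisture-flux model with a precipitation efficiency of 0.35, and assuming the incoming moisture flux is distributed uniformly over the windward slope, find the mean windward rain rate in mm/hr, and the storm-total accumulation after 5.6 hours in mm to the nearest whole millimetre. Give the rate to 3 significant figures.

Incoming column moisture flux per unit ridge length: F = V × PW = 19 × 33.9 = 644.1 mm·m/s.
Spread over the 37 km slope with efficiency ε = 0.35: R = ε·F/W = 0.35 × 644.1 / 37000 m = 6.093e-03 mm/s.
R = 6.093e-03 × 3600 = 21.9 mm/hr.
Over 5.6 h: total = 21.9 × 5.6 = 122.64 ≈ 123 mm.

R ≈ 21.9 mm/hr; total ≈ 123 mm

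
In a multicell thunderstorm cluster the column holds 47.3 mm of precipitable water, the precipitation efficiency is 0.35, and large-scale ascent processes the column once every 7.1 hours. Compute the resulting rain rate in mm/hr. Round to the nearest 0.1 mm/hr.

R ≈ 2.3 mm/hr

Each overturning extracts ε × PW = 0.35 × 47.3 = 16.555 mm.
Rate = ε·PW / τ = 16.555 / 7.1 h = 2.3 mm/hr.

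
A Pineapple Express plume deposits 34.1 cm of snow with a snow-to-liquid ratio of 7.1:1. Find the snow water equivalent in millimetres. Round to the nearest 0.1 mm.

SWE ≈ 48.0 mm

SWE = snow depth / ratio = 34.1 cm / 7.1 = 4.803 cm = 48.0 mm.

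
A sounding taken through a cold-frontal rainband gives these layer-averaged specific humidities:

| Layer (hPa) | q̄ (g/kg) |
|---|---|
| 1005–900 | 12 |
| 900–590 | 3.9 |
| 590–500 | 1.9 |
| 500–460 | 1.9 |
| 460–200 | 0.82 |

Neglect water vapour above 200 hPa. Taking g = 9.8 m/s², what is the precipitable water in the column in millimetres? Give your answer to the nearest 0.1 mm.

Precipitable water is the column-integrated vapour mass per unit area: PW = (1/g) Σ q̄ Δp, with q in kg/kg and Δp in Pa (1 kg/m² of water = 1 mm).
Layer 1005–900 hPa: Δp = 105 hPa = 10500 Pa, q̄ = 0.012 kg/kg → 0.012 × 10500 / 9.8 = 12.86 mm
Layer 900–590 hPa: Δp = 310 hPa = 31000 Pa, q̄ = 0.0039 kg/kg → 0.0039 × 31000 / 9.8 = 12.34 mm
Layer 590–500 hPa: Δp = 90 hPa = 9000 Pa, q̄ = 0.0019 kg/kg → 0.0019 × 9000 / 9.8 = 1.74 mm
Layer 500–460 hPa: Δp = 40 hPa = 4000 Pa, q̄ = 0.0019 kg/kg → 0.0019 × 4000 / 9.8 = 0.78 mm
Layer 460–200 hPa: Δp = 260 hPa = 26000 Pa, q̄ = 0.00082 kg/kg → 0.00082 × 26000 / 9.8 = 2.18 mm
PW = 12.86 + 12.34 + 1.74 + 0.78 + 2.18 = 29.90 ≈ 29.9 mm.

PW ≈ 29.9 mm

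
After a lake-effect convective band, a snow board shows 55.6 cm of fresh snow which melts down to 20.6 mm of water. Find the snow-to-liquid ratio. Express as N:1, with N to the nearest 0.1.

ratio ≈ 27.0

Ratio = snow depth / SWE = 556 mm / 20.6 mm = 27.0, i.e. 27.0:1.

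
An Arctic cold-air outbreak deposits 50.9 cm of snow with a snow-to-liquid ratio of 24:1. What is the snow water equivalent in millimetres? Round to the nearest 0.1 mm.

SWE = snow depth / ratio = 50.9 cm / 24 = 2.121 cm = 21.2 mm.

SWE ≈ 21.2 mm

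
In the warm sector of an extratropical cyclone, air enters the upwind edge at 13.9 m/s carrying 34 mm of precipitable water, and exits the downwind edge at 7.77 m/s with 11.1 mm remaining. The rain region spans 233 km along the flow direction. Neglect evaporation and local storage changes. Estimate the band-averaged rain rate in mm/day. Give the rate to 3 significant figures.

R ≈ 143 mm/day

Column moisture flux per unit crosswind length is F = V × PW.
Inflow: F_in = 13.9 × 34 = 472.6 mm·m/s
Outflow: F_out = 7.77 × 11.1 = 86.247 mm·m/s
Steady-state rate R = (F_in − F_out)/L = (472.6 − 86.247) / 233000 m = 1.658e-03 mm/s.
R = 1.658e-03 × 3600 × 24 = 143 mm/day.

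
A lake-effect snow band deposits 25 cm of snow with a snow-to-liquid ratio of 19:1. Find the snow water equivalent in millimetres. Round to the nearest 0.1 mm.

SWE ≈ 13.2 mm

SWE = snow depth / ratio = 25 cm / 19 = 1.316 cm = 13.2 mm.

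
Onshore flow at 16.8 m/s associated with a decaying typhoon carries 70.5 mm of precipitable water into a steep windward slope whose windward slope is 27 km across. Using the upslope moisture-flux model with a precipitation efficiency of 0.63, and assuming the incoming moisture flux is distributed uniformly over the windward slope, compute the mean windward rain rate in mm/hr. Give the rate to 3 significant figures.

Incoming column moisture flux per unit ridge length: F = V × PW = 16.8 × 70.5 = 1184.4 mm·m/s.
Spread over the 27 km slope with efficiency ε = 0.63: R = ε·F/W = 0.63 × 1184.4 / 27000 m = 2.764e-02 mm/s.
R = 2.764e-02 × 3600 = 99.5 mm/hr.

R ≈ 99.5 mm/hr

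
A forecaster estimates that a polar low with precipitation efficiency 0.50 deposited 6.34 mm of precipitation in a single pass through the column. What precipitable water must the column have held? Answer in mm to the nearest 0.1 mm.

PW ≈ 12.7 mm

PW = precipitation / ε = 6.34 / 0.50 = 12.7 mm.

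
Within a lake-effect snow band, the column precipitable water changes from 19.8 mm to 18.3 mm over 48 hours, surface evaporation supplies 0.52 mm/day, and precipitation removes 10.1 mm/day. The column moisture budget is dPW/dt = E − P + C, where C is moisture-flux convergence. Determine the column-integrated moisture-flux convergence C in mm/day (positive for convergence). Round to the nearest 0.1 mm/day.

C ≈ 8.8 mm/day

dPW/dt = (18.3 − 19.8) mm / (48/24 day) = -0.750 mm/day.
C = dPW/dt − E + P = (-0.750) − 0.52 + 10.1 = 8.8 mm/day.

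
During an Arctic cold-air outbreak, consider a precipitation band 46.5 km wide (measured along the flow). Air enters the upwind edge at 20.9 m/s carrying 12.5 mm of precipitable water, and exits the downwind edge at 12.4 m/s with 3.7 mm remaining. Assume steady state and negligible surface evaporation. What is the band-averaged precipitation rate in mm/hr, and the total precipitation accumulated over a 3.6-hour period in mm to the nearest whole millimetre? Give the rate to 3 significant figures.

Column moisture flux per unit crosswind length is F = V × PW.
Inflow: F_in = 20.9 × 12.5 = 261.25 mm·m/s
Outflow: F_out = 12.4 × 3.7 = 45.88 mm·m/s
Steady-state rate R = (F_in − F_out)/L = (261.25 − 45.88) / 46500 m = 4.632e-03 mm/s.
R = 4.632e-03 × 3600 = 16.7 mm/hr.
Over 3.6 h: total = 16.7 × 3.6 = 60.12 ≈ 60 mm.

R ≈ 16.7 mm/hr; total ≈ 60 mm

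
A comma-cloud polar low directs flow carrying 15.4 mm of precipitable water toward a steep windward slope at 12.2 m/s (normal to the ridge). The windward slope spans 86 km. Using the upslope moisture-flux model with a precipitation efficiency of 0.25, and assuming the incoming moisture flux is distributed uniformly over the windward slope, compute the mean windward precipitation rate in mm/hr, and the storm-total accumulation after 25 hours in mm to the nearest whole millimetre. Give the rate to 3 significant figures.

R ≈ 1.97 mm/hr; total ≈ 49 mm

Incoming column moisture flux per unit ridge length: F = V × PW = 12.2 × 15.4 = 187.88 mm·m/s.
Spread over the 86 km slope with efficiency ε = 0.25: R = ε·F/W = 0.25 × 187.88 / 86000 m = 5.462e-04 mm/s.
R = 5.462e-04 × 3600 = 1.97 mm/hr.
Over 25 h: total = 1.97 × 25 = 49.25 ≈ 49 mm.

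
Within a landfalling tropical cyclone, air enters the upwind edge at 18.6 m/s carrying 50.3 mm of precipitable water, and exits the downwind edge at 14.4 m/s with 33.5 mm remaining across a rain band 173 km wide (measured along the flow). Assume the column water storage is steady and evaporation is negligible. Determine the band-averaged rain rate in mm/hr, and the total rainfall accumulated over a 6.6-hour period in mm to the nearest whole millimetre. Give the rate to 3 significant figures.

Column moisture flux per unit crosswind length is F = V × PW.
Inflow: F_in = 18.6 × 50.3 = 935.58 mm·m/s
Outflow: F_out = 14.4 × 33.5 = 482.4 mm·m/s
Steady-state rate R = (F_in − F_out)/L = (935.58 − 482.4) / 173000 m = 2.620e-03 mm/s.
R = 2.620e-03 × 3600 = 9.43 mm/hr.
Over 6.6 h: total = 9.43 × 6.6 = 62.238 ≈ 62 mm.

R ≈ 9.43 mm/hr; total ≈ 62 mm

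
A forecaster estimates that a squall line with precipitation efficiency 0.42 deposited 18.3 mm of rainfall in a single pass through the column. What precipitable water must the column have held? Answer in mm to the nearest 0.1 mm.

PW ≈ 43.6 mm

PW = rainfall / ε = 18.3 / 0.42 = 43.6 mm.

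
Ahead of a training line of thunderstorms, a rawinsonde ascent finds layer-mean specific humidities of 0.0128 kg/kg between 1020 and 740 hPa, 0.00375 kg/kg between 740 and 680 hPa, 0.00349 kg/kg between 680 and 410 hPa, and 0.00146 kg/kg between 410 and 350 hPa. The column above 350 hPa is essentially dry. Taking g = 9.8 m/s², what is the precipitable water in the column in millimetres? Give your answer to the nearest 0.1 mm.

PW ≈ 49.4 mm

Precipitable water is the column-integrated vapour mass per unit area: PW = (1/g) Σ q̄ Δp, with q in kg/kg and Δp in Pa (1 kg/m² of water = 1 mm).
Layer 1020–740 hPa: Δp = 280 hPa = 28000 Pa, q̄ = 0.0128 kg/kg → 0.0128 × 28000 / 9.8 = 36.57 mm
Layer 740–680 hPa: Δp = 60 hPa = 6000 Pa, q̄ = 0.00375 kg/kg → 0.00375 × 6000 / 9.8 = 2.30 mm
Layer 680–410 hPa: Δp = 270 hPa = 27000 Pa, q̄ = 0.00349 kg/kg → 0.00349 × 27000 / 9.8 = 9.62 mm
Layer 410–350 hPa: Δp = 60 hPa = 6000 Pa, q̄ = 0.00146 kg/kg → 0.00146 × 6000 / 9.8 = 0.89 mm
PW = 36.57 + 2.30 + 9.62 + 0.89 = 49.38 ≈ 49.4 mm.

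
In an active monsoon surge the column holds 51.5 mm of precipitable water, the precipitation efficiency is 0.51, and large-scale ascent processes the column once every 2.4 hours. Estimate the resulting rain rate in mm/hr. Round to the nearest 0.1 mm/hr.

Each overturning extracts ε × PW = 0.51 × 51.5 = 26.265 mm.
Rate = ε·PW / τ = 26.265 / 2.4 h = 10.9 mm/hr.

R ≈ 10.9 mm/hr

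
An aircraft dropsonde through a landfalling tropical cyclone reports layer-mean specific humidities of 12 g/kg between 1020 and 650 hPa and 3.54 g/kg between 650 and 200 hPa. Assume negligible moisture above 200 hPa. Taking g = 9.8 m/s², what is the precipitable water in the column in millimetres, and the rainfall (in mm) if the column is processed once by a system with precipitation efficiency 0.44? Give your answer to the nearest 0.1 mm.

Precipitable water is the column-integrated vapour mass per unit area: PW = (1/g) Σ q̄ Δp, with q in kg/kg and Δp in Pa (1 kg/m² of water = 1 mm).
Layer 1020–650 hPa: Δp = 370 hPa = 37000 Pa, q̄ = 0.012 kg/kg → 0.012 × 37000 / 9.8 = 45.31 mm
Layer 650–200 hPa: Δp = 450 hPa = 45000 Pa, q̄ = 0.00354 kg/kg → 0.00354 × 45000 / 9.8 = 16.26 mm
PW = 45.31 + 16.26 = 61.57 ≈ 61.6 mm.
Rainfall = ε × PW = 0.44 × 61.6 = 27.1 mm.

PW ≈ 61.6 mm; rainfall ≈ 27.1 mm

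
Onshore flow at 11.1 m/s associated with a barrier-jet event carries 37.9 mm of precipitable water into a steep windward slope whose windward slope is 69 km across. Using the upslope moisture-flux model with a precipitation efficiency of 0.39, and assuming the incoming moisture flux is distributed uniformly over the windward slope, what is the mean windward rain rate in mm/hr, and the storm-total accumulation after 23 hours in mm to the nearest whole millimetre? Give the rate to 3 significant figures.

R ≈ 8.56 mm/hr; total ≈ 197 mm

Incoming column moisture flux per unit ridge length: F = V × PW = 11.1 × 37.9 = 420.69 mm·m/s.
Spread over the 69 km slope with efficiency ε = 0.39: R = ε·F/W = 0.39 × 420.69 / 69000 m = 2.378e-03 mm/s.
R = 2.378e-03 × 3600 = 8.56 mm/hr.
Over 23 h: total = 8.56 × 23 = 196.88 ≈ 197 mm.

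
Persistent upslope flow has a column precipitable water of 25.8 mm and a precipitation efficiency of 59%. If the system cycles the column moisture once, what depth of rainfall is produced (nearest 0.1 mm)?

rainfall ≈ 15.2 mm

Rainfall = ε × PW = 0.59 × 25.8 = 15.2 mm.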